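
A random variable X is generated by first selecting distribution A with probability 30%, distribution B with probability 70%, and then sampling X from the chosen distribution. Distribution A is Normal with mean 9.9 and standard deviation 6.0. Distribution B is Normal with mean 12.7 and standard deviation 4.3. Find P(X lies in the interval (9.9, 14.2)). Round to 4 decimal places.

0.3442

Conditional on each component, P(9.9 < X < 14.2): A: 0.26321; B: 0.378924.
By total probability, P(9.9 < X < 14.2) = 0.3·0.26321 + 0.7·0.378924 = 0.34421.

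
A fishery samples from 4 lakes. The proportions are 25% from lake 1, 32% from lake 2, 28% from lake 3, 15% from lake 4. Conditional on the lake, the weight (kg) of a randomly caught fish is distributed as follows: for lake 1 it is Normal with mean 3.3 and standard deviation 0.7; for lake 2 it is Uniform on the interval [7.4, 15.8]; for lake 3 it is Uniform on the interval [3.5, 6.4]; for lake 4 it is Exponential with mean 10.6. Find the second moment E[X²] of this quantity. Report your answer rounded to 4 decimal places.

For each component E[X²] = Var + (mean)², giving 1: 11.38; 2: 140.44; 3: 25.2033; 4: 224.72.
Overall E[X²] = 0.25·11.38 + 0.32·140.44 + 0.28·25.2033 + 0.15·224.72 = 88.5507.

88.5507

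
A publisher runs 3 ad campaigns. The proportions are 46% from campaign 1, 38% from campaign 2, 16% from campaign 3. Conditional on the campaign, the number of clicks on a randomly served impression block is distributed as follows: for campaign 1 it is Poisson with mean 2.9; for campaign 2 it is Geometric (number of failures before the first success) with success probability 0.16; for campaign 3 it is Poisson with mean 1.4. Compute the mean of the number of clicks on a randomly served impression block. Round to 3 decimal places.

3.553

Component means — 1: 2.9; 2: 5.25; 3: 1.4.
E[X] = 0.46·2.9 + 0.38·5.25 + 0.16·1.4 = 3.553.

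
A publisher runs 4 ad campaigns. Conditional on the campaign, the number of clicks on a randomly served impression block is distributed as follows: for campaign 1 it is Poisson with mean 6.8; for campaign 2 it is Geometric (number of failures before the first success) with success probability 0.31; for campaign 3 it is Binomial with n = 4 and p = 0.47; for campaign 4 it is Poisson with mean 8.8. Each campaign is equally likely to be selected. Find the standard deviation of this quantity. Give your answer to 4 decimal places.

Per component, 1: μ=6.8, E[X²]=53.04; 2: μ=2.22581, E[X²]=12.1342; 3: μ=1.88, E[X²]=4.5308; 4: μ=8.8, E[X²]=86.24.
E[X] = 0.25·6.8 + 0.25·2.22581 + 0.25·1.88 + 0.25·8.8 = 4.92645.
E[X²] = 0.25·53.04 + 0.25·12.1342 + 0.25·4.5308 + 0.25·86.24 = 38.9863.
Var(X) = E[X²] − (E[X])² = 38.9863 − 24.2699 = 14.7163.
SD(X) = √14.7163 = 3.83619.

3.8362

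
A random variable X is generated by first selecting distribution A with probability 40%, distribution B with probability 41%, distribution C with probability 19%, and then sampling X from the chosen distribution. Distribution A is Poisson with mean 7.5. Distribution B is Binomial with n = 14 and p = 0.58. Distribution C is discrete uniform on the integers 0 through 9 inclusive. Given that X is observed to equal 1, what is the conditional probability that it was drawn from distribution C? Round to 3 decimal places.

0.918

Likelihoods P(X=1 | ·): A: 0.00414813; B: 0.000102754; C: 0.1.
Posterior ∝ prior × likelihood. Numerator for C: 0.19·0.1 = 0.019.
Normalizing constant: 0.4·0.00414813 + 0.41·0.000102754 + 0.19·0.1 = 0.0207014.
P(C | observation) = 0.019 / 0.0207014 = 0.917813.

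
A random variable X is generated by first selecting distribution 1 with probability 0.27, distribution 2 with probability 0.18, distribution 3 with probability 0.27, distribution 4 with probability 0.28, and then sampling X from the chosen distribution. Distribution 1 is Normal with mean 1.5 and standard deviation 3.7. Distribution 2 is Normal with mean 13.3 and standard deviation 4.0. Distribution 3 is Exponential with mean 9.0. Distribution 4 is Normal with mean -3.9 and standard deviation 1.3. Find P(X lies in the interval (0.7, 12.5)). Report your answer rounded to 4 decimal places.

0.4158

Conditional on each component, P(0.7 < X < 12.5): 1: 0.584116; 2: 0.419924; 3: 0.675818; 4: 0.000201233.
By total probability, P(0.7 < X < 12.5) = 0.27·0.584116 + 0.18·0.419924 + 0.27·0.675818 + 0.28·0.000201233 = 0.415825.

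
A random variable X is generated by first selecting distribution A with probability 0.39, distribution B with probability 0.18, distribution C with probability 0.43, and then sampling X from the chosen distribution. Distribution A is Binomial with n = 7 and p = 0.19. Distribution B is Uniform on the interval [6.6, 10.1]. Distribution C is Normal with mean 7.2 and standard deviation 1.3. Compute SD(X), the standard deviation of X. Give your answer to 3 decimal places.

3.267

Per component, A: μ=1.33, E[X²]=2.8462; B: μ=8.35, E[X²]=70.7433; C: μ=7.2, E[X²]=53.53.
E[X] = 0.39·1.33 + 0.18·8.35 + 0.43·7.2 = 5.1177.
E[X²] = 0.39·2.8462 + 0.18·70.7433 + 0.43·53.53 = 36.8617.
Var(X) = E[X²] − (E[X])² = 36.8617 − 26.1909 = 10.6709.
SD(X) = √10.6709 = 3.26663.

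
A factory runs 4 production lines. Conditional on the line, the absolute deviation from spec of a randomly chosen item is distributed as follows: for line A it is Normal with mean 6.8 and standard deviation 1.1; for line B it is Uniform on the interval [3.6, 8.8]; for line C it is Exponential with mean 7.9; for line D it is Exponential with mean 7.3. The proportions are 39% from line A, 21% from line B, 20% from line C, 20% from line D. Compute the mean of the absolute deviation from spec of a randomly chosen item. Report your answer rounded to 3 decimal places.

Component means — A: 6.8; B: 6.2; C: 7.9; D: 7.3.
E[X] = 0.39·6.8 + 0.21·6.2 + 0.2·7.9 + 0.2·7.3 = 6.994.

6.994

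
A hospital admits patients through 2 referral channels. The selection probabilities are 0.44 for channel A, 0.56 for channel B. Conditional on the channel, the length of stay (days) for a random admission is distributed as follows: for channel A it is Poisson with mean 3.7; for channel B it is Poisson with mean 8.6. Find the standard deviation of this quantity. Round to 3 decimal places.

3.516

Per component, A: μ=3.7, E[X²]=17.39; B: μ=8.6, E[X²]=82.56.
E[X] = 0.44·3.7 + 0.56·8.6 = 6.444.
E[X²] = 0.44·17.39 + 0.56·82.56 = 53.8852.
Var(X) = E[X²] − (E[X])² = 53.8852 − 41.5251 = 12.3601.
SD(X) = √12.3601 = 3.51569.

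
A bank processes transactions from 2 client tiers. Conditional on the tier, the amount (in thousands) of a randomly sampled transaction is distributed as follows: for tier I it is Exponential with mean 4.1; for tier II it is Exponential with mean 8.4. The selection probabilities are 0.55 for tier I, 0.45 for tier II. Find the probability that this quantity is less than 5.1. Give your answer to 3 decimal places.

0.596

Conditional on each tier, P(X < 5.1): I: 0.711743; II: 0.455094.
By total probability, P(X < 5.1) = 0.55·0.711743 + 0.45·0.455094 = 0.596251.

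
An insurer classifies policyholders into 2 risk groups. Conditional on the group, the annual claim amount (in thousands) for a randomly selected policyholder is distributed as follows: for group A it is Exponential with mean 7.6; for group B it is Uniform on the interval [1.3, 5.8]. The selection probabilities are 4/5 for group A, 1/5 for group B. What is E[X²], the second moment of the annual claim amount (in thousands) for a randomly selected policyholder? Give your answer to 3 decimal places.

95.274

For each component E[X²] = Var + (mean)², giving A: 115.52; B: 14.29.
Overall E[X²] = 0.8·115.52 + 0.2·14.29 = 95.274.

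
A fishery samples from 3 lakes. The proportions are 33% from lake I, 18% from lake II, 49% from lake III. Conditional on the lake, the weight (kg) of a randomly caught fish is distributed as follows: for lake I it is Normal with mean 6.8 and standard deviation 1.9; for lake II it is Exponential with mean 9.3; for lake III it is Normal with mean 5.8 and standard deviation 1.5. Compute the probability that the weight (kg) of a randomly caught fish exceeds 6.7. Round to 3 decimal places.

Conditional on each lake, P(X > 6.7): I: 0.520987; II: 0.486543; III: 0.274253.
By total probability, P(X > 6.7) = 0.33·0.520987 + 0.18·0.486543 + 0.49·0.274253 = 0.393888.

0.394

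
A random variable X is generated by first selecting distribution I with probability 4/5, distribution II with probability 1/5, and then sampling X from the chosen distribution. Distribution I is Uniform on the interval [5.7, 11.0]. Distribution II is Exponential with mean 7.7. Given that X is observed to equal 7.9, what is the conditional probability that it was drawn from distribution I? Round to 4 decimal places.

0.9419

Likelihoods f(7.9 | ·): I: 0.188679; II: 0.0465516.
Posterior ∝ prior × likelihood. Numerator for I: 0.8·0.188679 = 0.150943.
Normalizing constant: 0.8·0.188679 + 0.2·0.0465516 = 0.160254.
P(I | observation) = 0.150943 / 0.160254 = 0.941903.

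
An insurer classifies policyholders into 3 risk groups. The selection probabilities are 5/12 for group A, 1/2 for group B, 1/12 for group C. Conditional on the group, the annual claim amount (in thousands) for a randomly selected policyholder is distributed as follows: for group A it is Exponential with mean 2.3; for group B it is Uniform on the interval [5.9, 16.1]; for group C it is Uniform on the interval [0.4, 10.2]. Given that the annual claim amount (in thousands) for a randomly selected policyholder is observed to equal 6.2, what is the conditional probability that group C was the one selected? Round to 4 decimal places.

Likelihoods f(6.2 | ·): A: 0.0293471; B: 0.0980392; C: 0.102041.
Posterior ∝ prior × likelihood. Numerator for C: 0.0833333·0.102041 = 0.0085034.
Normalizing constant: 0.416667·0.0293471 + 0.5·0.0980392 + 0.0833333·0.102041 = 0.069751.
P(C | observation) = 0.0085034 / 0.069751 = 0.121911.

0.1219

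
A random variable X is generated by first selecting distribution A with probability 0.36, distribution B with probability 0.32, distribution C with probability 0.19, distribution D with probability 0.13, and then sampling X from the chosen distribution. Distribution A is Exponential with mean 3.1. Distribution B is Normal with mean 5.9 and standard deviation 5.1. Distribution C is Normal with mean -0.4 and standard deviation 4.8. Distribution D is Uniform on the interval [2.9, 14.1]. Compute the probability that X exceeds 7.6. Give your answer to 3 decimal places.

0.234

Conditional on each component, P(X > 7.6): A: 0.0861545; B: 0.369441; C: 0.0477904; D: 0.580357.
By total probability, P(X > 7.6) = 0.36·0.0861545 + 0.32·0.369441 + 0.19·0.0477904 + 0.13·0.580357 = 0.233763.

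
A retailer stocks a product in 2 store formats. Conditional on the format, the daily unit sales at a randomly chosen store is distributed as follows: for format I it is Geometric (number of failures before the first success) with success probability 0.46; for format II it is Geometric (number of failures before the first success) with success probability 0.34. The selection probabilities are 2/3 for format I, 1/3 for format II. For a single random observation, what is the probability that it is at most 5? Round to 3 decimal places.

Conditional on each format, P(X ≤ 5): I: 0.975205; II: 0.917346.
By total probability, P(X ≤ 5) = 0.666667·0.975205 + 0.333333·0.917346 = 0.955919.

0.956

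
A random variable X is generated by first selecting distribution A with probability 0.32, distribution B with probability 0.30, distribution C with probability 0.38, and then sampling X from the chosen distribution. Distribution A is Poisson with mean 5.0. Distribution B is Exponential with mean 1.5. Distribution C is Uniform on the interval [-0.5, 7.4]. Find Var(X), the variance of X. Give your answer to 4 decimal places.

Per component, A: μ=5, E[X²]=30; B: μ=1.5, E[X²]=4.5; C: μ=3.45, E[X²]=17.1033.
E[X] = 0.32·5 + 0.3·1.5 + 0.38·3.45 = 3.361.
E[X²] = 0.32·30 + 0.3·4.5 + 0.38·17.1033 = 17.4493.
Var(X) = E[X²] − (E[X])² = 17.4493 − 11.2963 = 6.15295.

6.1529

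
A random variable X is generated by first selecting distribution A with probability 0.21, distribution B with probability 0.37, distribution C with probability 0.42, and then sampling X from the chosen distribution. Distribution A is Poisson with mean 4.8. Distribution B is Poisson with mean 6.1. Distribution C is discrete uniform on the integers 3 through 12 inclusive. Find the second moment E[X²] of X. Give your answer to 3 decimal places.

For each component E[X²] = Var + (mean)², giving A: 27.84; B: 43.31; C: 64.5.
Overall E[X²] = 0.21·27.84 + 0.37·43.31 + 0.42·64.5 = 48.9611.

48.961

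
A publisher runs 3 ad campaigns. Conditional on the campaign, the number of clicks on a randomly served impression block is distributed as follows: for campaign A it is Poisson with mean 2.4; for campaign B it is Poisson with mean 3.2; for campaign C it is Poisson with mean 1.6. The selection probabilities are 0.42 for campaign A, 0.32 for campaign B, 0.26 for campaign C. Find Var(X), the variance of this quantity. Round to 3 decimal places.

Per component, A: μ=2.4, E[X²]=8.16; B: μ=3.2, E[X²]=13.44; C: μ=1.6, E[X²]=4.16.
E[X] = 0.42·2.4 + 0.32·3.2 + 0.26·1.6 = 2.448.
E[X²] = 0.42·8.16 + 0.32·13.44 + 0.26·4.16 = 8.8096.
Var(X) = E[X²] − (E[X])² = 8.8096 − 5.9927 = 2.8169.

2.817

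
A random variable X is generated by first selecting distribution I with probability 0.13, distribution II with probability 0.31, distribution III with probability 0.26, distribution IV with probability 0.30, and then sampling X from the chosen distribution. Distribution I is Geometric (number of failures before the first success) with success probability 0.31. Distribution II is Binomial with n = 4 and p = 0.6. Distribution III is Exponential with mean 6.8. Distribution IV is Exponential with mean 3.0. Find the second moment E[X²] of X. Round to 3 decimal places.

33.105

For each component E[X²] = Var + (mean)², giving I: 12.1342; II: 6.72; III: 92.48; IV: 18.
Overall E[X²] = 0.13·12.1342 + 0.31·6.72 + 0.26·92.48 + 0.3·18 = 33.1055.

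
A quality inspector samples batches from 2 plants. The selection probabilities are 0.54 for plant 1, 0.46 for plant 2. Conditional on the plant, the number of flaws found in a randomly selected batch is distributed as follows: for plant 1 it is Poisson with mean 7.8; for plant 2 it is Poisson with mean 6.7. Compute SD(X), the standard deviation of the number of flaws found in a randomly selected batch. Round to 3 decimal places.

Per component, 1: μ=7.8, E[X²]=68.64; 2: μ=6.7, E[X²]=51.59.
E[X] = 0.54·7.8 + 0.46·6.7 = 7.294.
E[X²] = 0.54·68.64 + 0.46·51.59 = 60.797.
Var(X) = E[X²] − (E[X])² = 60.797 − 53.2024 = 7.59456.
SD(X) = √7.59456 = 2.75582.

2.756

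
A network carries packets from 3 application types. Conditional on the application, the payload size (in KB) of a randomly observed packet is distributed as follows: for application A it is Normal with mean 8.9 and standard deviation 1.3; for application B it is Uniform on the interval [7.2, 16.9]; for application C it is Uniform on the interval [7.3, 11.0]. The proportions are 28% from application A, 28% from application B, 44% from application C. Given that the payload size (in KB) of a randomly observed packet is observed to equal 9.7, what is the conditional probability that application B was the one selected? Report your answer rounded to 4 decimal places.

Likelihoods f(9.7 | ·): A: 0.253941; B: 0.103093; C: 0.27027.
Posterior ∝ prior × likelihood. Numerator for B: 0.28·0.103093 = 0.028866.
Normalizing constant: 0.28·0.253941 + 0.28·0.103093 + 0.44·0.27027 = 0.218888.
P(B | observation) = 0.028866 / 0.218888 = 0.131875.

0.1319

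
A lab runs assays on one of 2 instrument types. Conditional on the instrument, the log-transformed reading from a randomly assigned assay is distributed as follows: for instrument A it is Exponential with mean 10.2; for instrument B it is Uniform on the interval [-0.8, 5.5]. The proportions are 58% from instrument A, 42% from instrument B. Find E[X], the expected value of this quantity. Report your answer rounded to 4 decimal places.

6.9030

Component means — A: 10.2; B: 2.35.
E[X] = 0.58·10.2 + 0.42·2.35 = 6.903.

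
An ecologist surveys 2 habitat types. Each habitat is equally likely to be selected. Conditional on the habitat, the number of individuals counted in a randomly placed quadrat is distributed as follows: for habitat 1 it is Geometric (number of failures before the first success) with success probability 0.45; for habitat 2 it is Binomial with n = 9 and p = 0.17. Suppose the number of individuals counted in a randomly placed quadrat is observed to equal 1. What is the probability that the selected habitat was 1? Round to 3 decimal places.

0.418

Likelihoods P(X=1 | ·): 1: 0.2475; 2: 0.344601.
Posterior ∝ prior × likelihood. Numerator for 1: 0.5·0.2475 = 0.12375.
Normalizing constant: 0.5·0.2475 + 0.5·0.344601 = 0.29605.
P(1 | observation) = 0.12375 / 0.29605 = 0.418003.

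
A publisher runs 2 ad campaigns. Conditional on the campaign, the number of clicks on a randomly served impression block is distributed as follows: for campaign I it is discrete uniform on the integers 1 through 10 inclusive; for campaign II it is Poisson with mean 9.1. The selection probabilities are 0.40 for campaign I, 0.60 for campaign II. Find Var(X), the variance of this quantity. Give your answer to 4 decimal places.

Per component, I: μ=5.5, E[X²]=38.5; II: μ=9.1, E[X²]=91.91.
E[X] = 0.4·5.5 + 0.6·9.1 = 7.66.
E[X²] = 0.4·38.5 + 0.6·91.91 = 70.546.
Var(X) = E[X²] − (E[X])² = 70.546 − 58.6756 = 11.8704.

11.8704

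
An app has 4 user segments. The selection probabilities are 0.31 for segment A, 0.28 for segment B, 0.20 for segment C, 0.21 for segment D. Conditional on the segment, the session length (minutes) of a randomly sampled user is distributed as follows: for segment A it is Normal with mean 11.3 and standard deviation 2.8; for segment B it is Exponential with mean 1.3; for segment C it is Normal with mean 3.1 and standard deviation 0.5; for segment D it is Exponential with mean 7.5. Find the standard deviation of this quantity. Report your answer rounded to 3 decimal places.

Per component, A: μ=11.3, E[X²]=135.53; B: μ=1.3, E[X²]=3.38; C: μ=3.1, E[X²]=9.86; D: μ=7.5, E[X²]=112.5.
E[X] = 0.31·11.3 + 0.28·1.3 + 0.2·3.1 + 0.21·7.5 = 6.062.
E[X²] = 0.31·135.53 + 0.28·3.38 + 0.2·9.86 + 0.21·112.5 = 68.5577.
Var(X) = E[X²] − (E[X])² = 68.5577 − 36.7478 = 31.8099.
SD(X) = √31.8099 = 5.64002.

5.640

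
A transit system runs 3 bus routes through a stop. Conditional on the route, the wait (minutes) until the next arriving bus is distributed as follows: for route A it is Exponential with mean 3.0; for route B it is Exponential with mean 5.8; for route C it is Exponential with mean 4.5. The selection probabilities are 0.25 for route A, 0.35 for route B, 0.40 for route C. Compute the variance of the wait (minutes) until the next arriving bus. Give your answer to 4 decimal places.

23.2716

Per component, A: μ=3, E[X²]=18; B: μ=5.8, E[X²]=67.28; C: μ=4.5, E[X²]=40.5.
E[X] = 0.25·3 + 0.35·5.8 + 0.4·4.5 = 4.58.
E[X²] = 0.25·18 + 0.35·67.28 + 0.4·40.5 = 44.248.
Var(X) = E[X²] − (E[X])² = 44.248 − 20.9764 = 23.2716.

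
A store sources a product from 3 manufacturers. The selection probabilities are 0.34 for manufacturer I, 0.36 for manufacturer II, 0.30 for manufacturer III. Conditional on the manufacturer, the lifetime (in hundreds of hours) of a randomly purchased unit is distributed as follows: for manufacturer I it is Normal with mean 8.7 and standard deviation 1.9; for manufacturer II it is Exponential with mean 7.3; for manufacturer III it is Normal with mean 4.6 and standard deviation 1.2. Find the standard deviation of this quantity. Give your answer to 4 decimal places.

Per component, I: μ=8.7, E[X²]=79.3; II: μ=7.3, E[X²]=106.58; III: μ=4.6, E[X²]=22.6.
E[X] = 0.34·8.7 + 0.36·7.3 + 0.3·4.6 = 6.966.
E[X²] = 0.34·79.3 + 0.36·106.58 + 0.3·22.6 = 72.1108.
Var(X) = E[X²] − (E[X])² = 72.1108 − 48.5252 = 23.5856.
SD(X) = √23.5856 = 4.85651.

4.8565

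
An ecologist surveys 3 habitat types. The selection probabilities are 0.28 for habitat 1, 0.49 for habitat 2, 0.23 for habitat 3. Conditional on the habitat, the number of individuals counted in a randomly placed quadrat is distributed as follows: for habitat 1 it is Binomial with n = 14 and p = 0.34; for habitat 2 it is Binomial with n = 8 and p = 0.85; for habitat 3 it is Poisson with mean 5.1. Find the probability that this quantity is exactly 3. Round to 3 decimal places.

0.074

Conditional on each habitat, P(X = 3): 1: 0.148089; 2: 0.00261157; 3: 0.13479.
By total probability, P(X = 3) = 0.28·0.148089 + 0.49·0.00261157 + 0.23·0.13479 = 0.0737461.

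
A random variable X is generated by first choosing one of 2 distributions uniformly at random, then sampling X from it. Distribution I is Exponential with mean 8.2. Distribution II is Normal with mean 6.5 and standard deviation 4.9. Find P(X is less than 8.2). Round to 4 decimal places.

Conditional on each component, P(X < 8.2): I: 0.632121; II: 0.635681.
By total probability, P(X < 8.2) = 0.5·0.632121 + 0.5·0.635681 = 0.633901.

0.6339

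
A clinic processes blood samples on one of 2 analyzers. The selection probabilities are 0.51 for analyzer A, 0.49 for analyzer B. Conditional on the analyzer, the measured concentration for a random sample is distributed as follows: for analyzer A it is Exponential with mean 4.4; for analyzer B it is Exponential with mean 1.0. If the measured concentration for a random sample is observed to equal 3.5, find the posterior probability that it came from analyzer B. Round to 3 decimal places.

0.220

Likelihoods f(3.5 | ·): A: 0.102585; B: 0.0301974.
Posterior ∝ prior × likelihood. Numerator for B: 0.49·0.0301974 = 0.0147967.
Normalizing constant: 0.51·0.102585 + 0.49·0.0301974 = 0.0671153.
P(B | observation) = 0.0147967 / 0.0671153 = 0.220467.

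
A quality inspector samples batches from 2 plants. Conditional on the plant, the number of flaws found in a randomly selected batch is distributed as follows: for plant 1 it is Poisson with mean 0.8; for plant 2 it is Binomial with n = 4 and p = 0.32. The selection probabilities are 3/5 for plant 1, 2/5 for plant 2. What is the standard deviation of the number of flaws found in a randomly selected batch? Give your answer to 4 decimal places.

Per component, 1: μ=0.8, E[X²]=1.44; 2: μ=1.28, E[X²]=2.5088.
E[X] = 0.6·0.8 + 0.4·1.28 = 0.992.
E[X²] = 0.6·1.44 + 0.4·2.5088 = 1.86752.
Var(X) = E[X²] − (E[X])² = 1.86752 − 0.984064 = 0.883456.
SD(X) = √0.883456 = 0.939923.

0.9399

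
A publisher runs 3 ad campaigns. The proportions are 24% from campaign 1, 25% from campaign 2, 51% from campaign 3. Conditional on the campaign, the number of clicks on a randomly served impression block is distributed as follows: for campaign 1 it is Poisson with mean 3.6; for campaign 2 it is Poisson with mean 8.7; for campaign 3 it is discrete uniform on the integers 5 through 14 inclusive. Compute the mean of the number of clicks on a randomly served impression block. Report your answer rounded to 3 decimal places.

7.884

Component means — 1: 3.6; 2: 8.7; 3: 9.5.
E[X] = 0.24·3.6 + 0.25·8.7 + 0.51·9.5 = 7.884.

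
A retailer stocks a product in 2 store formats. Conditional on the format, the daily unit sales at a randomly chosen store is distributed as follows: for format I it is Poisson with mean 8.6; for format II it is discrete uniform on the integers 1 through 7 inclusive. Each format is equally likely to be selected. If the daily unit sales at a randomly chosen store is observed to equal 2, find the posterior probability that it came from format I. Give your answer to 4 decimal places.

0.0455

Likelihoods P(X=2 | ·): I: 0.00680823; II: 0.142857.
Posterior ∝ prior × likelihood. Numerator for I: 0.5·0.00680823 = 0.00340412.
Normalizing constant: 0.5·0.00680823 + 0.5·0.142857 = 0.0748327.
P(I | observation) = 0.00340412 / 0.0748327 = 0.0454897.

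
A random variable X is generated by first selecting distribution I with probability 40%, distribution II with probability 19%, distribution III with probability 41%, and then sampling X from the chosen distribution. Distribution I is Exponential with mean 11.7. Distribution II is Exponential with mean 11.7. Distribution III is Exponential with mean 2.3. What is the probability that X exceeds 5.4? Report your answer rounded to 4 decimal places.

Conditional on each component, P(X > 5.4): I: 0.630313; II: 0.630313; III: 0.0955767.
By total probability, P(X > 5.4) = 0.4·0.630313 + 0.19·0.630313 + 0.41·0.0955767 = 0.411071.

0.4111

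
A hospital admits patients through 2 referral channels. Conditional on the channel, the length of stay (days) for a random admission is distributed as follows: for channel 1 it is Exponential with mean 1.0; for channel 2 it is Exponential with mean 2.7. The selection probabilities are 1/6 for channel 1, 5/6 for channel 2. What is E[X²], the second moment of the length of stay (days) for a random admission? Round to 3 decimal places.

12.483

For each component E[X²] = Var + (mean)², giving 1: 2; 2: 14.58.
Overall E[X²] = 0.166667·2 + 0.833333·14.58 = 12.4833.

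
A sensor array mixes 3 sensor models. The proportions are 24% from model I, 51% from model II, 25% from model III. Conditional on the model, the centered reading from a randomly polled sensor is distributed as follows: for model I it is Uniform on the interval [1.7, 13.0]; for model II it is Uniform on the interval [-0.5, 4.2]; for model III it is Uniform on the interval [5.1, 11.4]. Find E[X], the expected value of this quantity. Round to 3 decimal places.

Component means — I: 7.35; II: 1.85; III: 8.25.
E[X] = 0.24·7.35 + 0.51·1.85 + 0.25·8.25 = 4.77.

4.770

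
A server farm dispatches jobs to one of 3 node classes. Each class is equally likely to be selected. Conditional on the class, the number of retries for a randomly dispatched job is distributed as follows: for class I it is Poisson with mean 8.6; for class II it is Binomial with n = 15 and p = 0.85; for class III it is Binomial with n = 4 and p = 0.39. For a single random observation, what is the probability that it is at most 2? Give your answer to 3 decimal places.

0.280

Conditional on each class, P(X ≤ 2): I: 0.00857565; II: 1.51409e-09; III: 0.832127.
By total probability, P(X ≤ 2) = 0.333333·0.00857565 + 0.333333·1.51409e-09 + 0.333333·0.832127 = 0.280234.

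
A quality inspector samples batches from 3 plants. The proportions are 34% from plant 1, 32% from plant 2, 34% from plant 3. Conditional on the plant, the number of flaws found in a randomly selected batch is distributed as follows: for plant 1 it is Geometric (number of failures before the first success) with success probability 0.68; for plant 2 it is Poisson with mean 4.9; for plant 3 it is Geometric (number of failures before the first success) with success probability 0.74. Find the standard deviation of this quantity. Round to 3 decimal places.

Per component, 1: μ=0.470588, E[X²]=0.913495; 2: μ=4.9, E[X²]=28.91; 3: μ=0.351351, E[X²]=0.598247.
E[X] = 0.34·0.470588 + 0.32·4.9 + 0.34·0.351351 = 1.84746.
E[X²] = 0.34·0.913495 + 0.32·28.91 + 0.34·0.598247 = 9.76519.
Var(X) = E[X²] − (E[X])² = 9.76519 − 3.41311 = 6.35209.
SD(X) = √6.35209 = 2.52033.

2.520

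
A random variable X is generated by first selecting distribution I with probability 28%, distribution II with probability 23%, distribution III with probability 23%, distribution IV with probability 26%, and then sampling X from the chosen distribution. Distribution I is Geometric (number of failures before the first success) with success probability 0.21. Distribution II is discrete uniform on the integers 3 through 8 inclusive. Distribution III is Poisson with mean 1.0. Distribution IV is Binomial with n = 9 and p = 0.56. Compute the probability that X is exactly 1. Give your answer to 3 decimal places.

Conditional on each component, P(X = 1): I: 0.1659; II: 0; III: 0.367879; IV: 0.0070803.
By total probability, P(X = 1) = 0.28·0.1659 + 0.23·0 + 0.23·0.367879 + 0.26·0.0070803 = 0.132905.

0.133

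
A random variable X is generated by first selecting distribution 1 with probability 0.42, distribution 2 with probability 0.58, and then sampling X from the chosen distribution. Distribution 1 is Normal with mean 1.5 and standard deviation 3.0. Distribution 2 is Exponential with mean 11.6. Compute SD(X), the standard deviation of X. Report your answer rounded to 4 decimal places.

10.3283

Per component, 1: μ=1.5, E[X²]=11.25; 2: μ=11.6, E[X²]=269.12.
E[X] = 0.42·1.5 + 0.58·11.6 = 7.358.
E[X²] = 0.42·11.25 + 0.58·269.12 = 160.815.
Var(X) = E[X²] − (E[X])² = 160.815 − 54.1402 = 106.674.
SD(X) = √106.674 = 10.3283.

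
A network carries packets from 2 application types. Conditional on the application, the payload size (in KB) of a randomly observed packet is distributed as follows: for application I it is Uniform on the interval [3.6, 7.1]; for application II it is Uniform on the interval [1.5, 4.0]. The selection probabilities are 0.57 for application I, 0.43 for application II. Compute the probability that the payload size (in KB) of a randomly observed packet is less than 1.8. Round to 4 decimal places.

0.0516

Conditional on each application, P(X < 1.8): I: 0; II: 0.12.
By total probability, P(X < 1.8) = 0.57·0 + 0.43·0.12 = 0.0516.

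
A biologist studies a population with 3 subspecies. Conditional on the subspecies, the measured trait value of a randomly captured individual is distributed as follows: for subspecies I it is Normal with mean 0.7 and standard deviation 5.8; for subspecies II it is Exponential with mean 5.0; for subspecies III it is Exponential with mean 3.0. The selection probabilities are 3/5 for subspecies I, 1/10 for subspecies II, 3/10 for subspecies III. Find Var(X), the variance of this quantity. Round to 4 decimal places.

Per component, I: μ=0.7, E[X²]=34.13; II: μ=5, E[X²]=50; III: μ=3, E[X²]=18.
E[X] = 0.6·0.7 + 0.1·5 + 0.3·3 = 1.82.
E[X²] = 0.6·34.13 + 0.1·50 + 0.3·18 = 30.878.
Var(X) = E[X²] − (E[X])² = 30.878 − 3.3124 = 27.5656.

27.5656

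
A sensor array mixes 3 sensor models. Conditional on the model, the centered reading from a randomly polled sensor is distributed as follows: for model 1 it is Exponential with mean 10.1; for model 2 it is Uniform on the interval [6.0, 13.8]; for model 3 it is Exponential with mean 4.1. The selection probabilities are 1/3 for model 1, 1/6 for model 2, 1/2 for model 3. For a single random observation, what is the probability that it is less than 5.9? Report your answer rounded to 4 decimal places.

Conditional on each model, P(X < 5.9): 1: 0.442425; 2: 0; 3: 0.762841.
By total probability, P(X < 5.9) = 0.333333·0.442425 + 0.166667·0 + 0.5·0.762841 = 0.528896.

0.5289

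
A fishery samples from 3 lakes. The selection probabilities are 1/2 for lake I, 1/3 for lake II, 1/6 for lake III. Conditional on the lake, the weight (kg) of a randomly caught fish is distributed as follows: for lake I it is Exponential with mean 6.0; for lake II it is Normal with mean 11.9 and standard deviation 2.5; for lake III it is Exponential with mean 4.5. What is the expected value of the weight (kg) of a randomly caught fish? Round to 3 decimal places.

7.717

Component means — I: 6; II: 11.9; III: 4.5.
E[X] = 0.5·6 + 0.333333·11.9 + 0.166667·4.5 = 7.71667.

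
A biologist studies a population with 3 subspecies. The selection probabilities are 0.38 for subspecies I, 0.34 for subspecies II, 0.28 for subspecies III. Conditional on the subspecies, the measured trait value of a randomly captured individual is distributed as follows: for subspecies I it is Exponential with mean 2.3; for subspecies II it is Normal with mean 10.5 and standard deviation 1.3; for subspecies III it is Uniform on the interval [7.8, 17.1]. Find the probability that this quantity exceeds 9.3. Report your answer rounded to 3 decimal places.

0.521

Conditional on each subspecies, P(X > 9.3): I: 0.0175364; II: 0.822016; III: 0.83871.
By total probability, P(X > 9.3) = 0.38·0.0175364 + 0.34·0.822016 + 0.28·0.83871 = 0.520988.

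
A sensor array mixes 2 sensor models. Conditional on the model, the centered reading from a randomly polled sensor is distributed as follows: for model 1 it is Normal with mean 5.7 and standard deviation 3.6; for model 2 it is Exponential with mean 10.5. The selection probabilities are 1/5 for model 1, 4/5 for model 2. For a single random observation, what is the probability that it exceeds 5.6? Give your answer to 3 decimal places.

0.572

Conditional on each model, P(X > 5.6): 1: 0.51108; 2: 0.586646.
By total probability, P(X > 5.6) = 0.2·0.51108 + 0.8·0.586646 = 0.571533.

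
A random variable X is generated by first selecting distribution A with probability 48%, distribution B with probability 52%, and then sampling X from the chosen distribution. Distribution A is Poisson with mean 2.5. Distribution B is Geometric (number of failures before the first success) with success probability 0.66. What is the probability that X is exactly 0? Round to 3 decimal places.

0.383

Conditional on each component, P(X = 0): A: 0.082085; B: 0.66.
By total probability, P(X = 0) = 0.48·0.082085 + 0.52·0.66 = 0.382601.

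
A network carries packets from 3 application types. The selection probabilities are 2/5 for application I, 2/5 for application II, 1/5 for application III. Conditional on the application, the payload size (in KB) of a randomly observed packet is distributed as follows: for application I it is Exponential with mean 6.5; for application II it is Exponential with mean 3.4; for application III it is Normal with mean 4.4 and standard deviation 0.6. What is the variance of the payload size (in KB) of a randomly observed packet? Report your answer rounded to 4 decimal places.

Per component, I: μ=6.5, E[X²]=84.5; II: μ=3.4, E[X²]=23.12; III: μ=4.4, E[X²]=19.72.
E[X] = 0.4·6.5 + 0.4·3.4 + 0.2·4.4 = 4.84.
E[X²] = 0.4·84.5 + 0.4·23.12 + 0.2·19.72 = 46.992.
Var(X) = E[X²] − (E[X])² = 46.992 − 23.4256 = 23.5664.

23.5664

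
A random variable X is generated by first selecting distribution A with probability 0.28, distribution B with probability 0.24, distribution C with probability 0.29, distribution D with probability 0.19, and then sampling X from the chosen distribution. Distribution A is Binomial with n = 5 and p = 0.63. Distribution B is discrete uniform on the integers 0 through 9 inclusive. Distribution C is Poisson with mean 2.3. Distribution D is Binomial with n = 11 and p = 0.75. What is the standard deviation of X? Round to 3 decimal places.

2.803

Per component, A: μ=3.15, E[X²]=11.088; B: μ=4.5, E[X²]=28.5; C: μ=2.3, E[X²]=7.59; D: μ=8.25, E[X²]=70.125.
E[X] = 0.28·3.15 + 0.24·4.5 + 0.29·2.3 + 0.19·8.25 = 4.1965.
E[X²] = 0.28·11.088 + 0.24·28.5 + 0.29·7.59 + 0.19·70.125 = 25.4695.
Var(X) = E[X²] − (E[X])² = 25.4695 − 17.6106 = 7.85888.
SD(X) = √7.85888 = 2.80337.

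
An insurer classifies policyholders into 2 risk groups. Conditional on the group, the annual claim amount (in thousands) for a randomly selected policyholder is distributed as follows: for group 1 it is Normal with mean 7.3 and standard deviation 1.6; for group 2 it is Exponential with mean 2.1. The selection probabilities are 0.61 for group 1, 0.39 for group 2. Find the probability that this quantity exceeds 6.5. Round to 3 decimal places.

0.439

Conditional on each group, P(X > 6.5): 1: 0.691462; 2: 0.0452642.
By total probability, P(X > 6.5) = 0.61·0.691462 + 0.39·0.0452642 = 0.439445.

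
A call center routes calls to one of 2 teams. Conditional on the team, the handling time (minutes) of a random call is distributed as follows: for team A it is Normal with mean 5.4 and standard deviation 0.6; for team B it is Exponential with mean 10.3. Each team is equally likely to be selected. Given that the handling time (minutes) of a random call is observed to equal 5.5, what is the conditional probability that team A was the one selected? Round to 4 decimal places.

0.9201

Likelihoods f(5.5 | ·): A: 0.655733; B: 0.0569191.
Posterior ∝ prior × likelihood. Numerator for A: 0.5·0.655733 = 0.327866.
Normalizing constant: 0.5·0.655733 + 0.5·0.0569191 = 0.356326.
P(A | observation) = 0.327866 / 0.356326 = 0.920131.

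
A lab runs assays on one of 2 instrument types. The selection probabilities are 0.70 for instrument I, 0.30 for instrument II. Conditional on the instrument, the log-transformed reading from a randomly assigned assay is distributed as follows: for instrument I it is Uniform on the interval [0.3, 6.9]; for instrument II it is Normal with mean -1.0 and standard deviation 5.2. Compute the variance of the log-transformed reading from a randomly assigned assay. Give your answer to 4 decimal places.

Per component, I: μ=3.6, E[X²]=16.59; II: μ=-1, E[X²]=28.04.
E[X] = 0.7·3.6 + 0.3·-1 = 2.22.
E[X²] = 0.7·16.59 + 0.3·28.04 = 20.025.
Var(X) = E[X²] − (E[X])² = 20.025 − 4.9284 = 15.0966.

15.0966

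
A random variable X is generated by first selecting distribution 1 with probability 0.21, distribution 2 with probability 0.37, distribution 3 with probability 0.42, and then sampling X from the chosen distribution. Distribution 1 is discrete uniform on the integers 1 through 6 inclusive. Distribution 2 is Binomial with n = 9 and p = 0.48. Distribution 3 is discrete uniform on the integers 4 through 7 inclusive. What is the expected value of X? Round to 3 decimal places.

Component means — 1: 3.5; 2: 4.32; 3: 5.5.
E[X] = 0.21·3.5 + 0.37·4.32 + 0.42·5.5 = 4.6434.

4.643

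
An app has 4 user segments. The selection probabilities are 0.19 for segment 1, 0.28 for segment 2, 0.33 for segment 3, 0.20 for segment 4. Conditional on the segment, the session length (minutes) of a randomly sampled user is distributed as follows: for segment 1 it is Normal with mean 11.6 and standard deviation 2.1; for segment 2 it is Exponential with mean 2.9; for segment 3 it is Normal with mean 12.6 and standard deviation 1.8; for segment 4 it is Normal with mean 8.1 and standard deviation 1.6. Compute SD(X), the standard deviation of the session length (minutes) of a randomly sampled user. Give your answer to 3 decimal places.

Per component, 1: μ=11.6, E[X²]=138.97; 2: μ=2.9, E[X²]=16.82; 3: μ=12.6, E[X²]=162; 4: μ=8.1, E[X²]=68.17.
E[X] = 0.19·11.6 + 0.28·2.9 + 0.33·12.6 + 0.2·8.1 = 8.794.
E[X²] = 0.19·138.97 + 0.28·16.82 + 0.33·162 + 0.2·68.17 = 98.2079.
Var(X) = E[X²] − (E[X])² = 98.2079 − 77.3344 = 20.8735.
SD(X) = √20.8735 = 4.56875.

4.569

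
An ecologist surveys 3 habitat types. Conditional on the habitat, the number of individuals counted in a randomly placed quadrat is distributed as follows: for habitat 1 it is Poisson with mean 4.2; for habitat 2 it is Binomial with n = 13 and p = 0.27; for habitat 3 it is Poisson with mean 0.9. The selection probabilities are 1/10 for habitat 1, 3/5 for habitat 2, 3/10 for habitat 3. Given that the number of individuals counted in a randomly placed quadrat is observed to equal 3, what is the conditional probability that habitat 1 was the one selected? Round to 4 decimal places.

0.1037

Likelihoods P(X=3 | ·): 1: 0.185165; 2: 0.241928; 3: 0.0493982.
Posterior ∝ prior × likelihood. Numerator for 1: 0.1·0.185165 = 0.0185165.
Normalizing constant: 0.1·0.185165 + 0.6·0.241928 + 0.3·0.0493982 = 0.178493.
P(1 | observation) = 0.0185165 / 0.178493 = 0.103738.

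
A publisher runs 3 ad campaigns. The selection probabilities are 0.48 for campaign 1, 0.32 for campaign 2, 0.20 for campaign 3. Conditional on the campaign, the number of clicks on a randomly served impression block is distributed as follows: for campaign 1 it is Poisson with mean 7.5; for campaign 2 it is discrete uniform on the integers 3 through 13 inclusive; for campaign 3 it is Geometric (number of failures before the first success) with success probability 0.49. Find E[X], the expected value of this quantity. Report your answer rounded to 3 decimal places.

6.368

Component means — 1: 7.5; 2: 8; 3: 1.04082.
E[X] = 0.48·7.5 + 0.32·8 + 0.2·1.04082 = 6.36816.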